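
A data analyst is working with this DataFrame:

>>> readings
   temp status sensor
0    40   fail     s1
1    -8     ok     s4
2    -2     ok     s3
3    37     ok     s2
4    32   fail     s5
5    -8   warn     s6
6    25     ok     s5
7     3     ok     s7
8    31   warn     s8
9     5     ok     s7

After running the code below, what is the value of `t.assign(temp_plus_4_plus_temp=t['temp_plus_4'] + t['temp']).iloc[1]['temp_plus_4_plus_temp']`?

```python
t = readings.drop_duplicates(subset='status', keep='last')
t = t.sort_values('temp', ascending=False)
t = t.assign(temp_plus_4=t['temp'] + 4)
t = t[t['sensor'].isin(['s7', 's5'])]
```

drop duplicate status (keep=last):
   temp status sensor
4    32   fail     s5
8    31   warn     s8
9     5     ok     s7
sort by temp descending:
   temp status sensor
4    32   fail     s5
8    31   warn     s8
9     5     ok     s7
add column temp_plus_4 = t['temp'] + 4:
   temp status sensor  temp_plus_4
4    32   fail     s5           36
8    31   warn     s8           35
9     5     ok     s7            9
filter rows where sensor in ['s7', 's5']:
   temp status sensor  temp_plus_4
4    32   fail     s5           36
9     5     ok     s7            9
add column temp_plus_4_plus_temp = t['temp_plus_4'] + t['temp']:
   temp status sensor  temp_plus_4  temp_plus_4_plus_temp
4    32   fail     s5           36                     68
9     5     ok     s7            9                     14

14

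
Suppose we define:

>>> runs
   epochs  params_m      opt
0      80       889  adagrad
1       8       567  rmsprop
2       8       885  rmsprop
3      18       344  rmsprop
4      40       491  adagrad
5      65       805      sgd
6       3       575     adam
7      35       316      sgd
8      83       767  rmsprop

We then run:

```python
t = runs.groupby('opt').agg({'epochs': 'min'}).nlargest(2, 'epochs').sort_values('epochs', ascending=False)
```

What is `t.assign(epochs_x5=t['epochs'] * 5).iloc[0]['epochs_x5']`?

group by opt, min of epochs:
         epochs
opt            
adagrad      40
adam          3
rmsprop       8
sgd          35
take 2 rows with largest epochs:
         epochs
opt            
adagrad      40
sgd          35
sort by epochs descending:
         epochs
opt            
adagrad      40
sgd          35
add column epochs_x5 = t['epochs'] * 5:
         epochs  epochs_x5
opt                       
adagrad      40        200
sgd          35        175
So iloc[0]['epochs_x5'] = 200.

200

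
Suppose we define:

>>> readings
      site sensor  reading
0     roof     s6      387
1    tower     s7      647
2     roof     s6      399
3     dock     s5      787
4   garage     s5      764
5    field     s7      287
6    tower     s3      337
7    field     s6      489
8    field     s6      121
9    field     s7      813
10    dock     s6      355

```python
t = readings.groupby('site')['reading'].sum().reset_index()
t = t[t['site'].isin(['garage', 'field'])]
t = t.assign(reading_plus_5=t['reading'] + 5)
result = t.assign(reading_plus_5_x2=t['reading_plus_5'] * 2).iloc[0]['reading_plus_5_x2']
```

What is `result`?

3430

group by site, sum of reading:
site
dock      1142
field     1710
garage     764
roof       786
tower      984
Name: reading, dtype: int64
reset_index():
     site  reading
0    dock     1142
1   field     1710
2  garage      764
3    roof      786
4   tower      984
filter rows where site in ['garage', 'field']:
     site  reading
1   field     1710
2  garage      764
add column reading_plus_5 = t['reading'] + 5:
     site  reading  reading_plus_5
1   field     1710            1715
2  garage      764             769
add column reading_plus_5_x2 = t['reading_plus_5'] * 2:
     site  reading  reading_plus_5  reading_plus_5_x2
1   field     1710            1715               3430
2  garage      764             769               1538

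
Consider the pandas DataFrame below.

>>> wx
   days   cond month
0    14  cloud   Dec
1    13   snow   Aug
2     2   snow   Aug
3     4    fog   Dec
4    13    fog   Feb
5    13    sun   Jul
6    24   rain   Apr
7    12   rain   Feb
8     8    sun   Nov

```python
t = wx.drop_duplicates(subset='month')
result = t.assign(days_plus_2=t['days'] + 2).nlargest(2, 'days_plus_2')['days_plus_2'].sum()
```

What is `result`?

42

drop duplicate month (keep=first):
   days   cond month
0    14  cloud   Dec
1    13   snow   Aug
4    13    fog   Feb
5    13    sun   Jul
6    24   rain   Apr
8     8    sun   Nov
add column days_plus_2 = t['days'] + 2:
   days   cond month  days_plus_2
0    14  cloud   Dec           16
1    13   snow   Aug           15
4    13    fog   Feb           15
5    13    sun   Jul           15
6    24   rain   Apr           26
8     8    sun   Nov           10
take 2 rows with largest days_plus_2:
   days   cond month  days_plus_2
6    24   rain   Apr           26
0    14  cloud   Dec           16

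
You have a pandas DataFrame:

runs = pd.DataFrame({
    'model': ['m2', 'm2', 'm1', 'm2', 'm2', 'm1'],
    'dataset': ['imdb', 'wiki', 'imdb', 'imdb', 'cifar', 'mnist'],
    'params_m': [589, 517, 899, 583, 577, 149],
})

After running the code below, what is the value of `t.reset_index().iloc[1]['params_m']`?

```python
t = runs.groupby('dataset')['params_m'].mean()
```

690.333333333

group by dataset, mean of params_m:
dataset
cifar    577.000000
imdb     690.333333
mnist    149.000000
wiki     517.000000
Name: params_m, dtype: float64
reset_index():
  dataset    params_m
0   cifar  577.000000
1    imdb  690.333333
2   mnist  149.000000
3    wiki  517.000000
Finally, value at position 1, column 'params_m' = 690.333333333.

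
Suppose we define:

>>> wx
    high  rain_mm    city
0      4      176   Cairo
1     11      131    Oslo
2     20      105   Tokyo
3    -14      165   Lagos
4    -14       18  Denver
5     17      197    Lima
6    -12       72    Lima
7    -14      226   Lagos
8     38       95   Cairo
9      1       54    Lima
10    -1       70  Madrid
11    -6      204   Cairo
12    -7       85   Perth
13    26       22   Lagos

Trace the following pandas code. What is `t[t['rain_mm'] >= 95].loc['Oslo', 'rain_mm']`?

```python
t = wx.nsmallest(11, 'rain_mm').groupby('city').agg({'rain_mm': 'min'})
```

take 11 rows with smallest rain_mm:
    high  rain_mm    city
4    -14       18  Denver
13    26       22   Lagos
9      1       54    Lima
10    -1       70  Madrid
6    -12       72    Lima
12    -7       85   Perth
8     38       95   Cairo
2     20      105   Tokyo
1     11      131    Oslo
3    -14      165   Lagos
0      4      176   Cairo
group by city, min of rain_mm:
        rain_mm
city           
Cairo        95
Denver       18
Lagos        22
Lima         54
Madrid       70
Oslo        131
Perth        85
Tokyo       105
filter rows where rain_mm >= 95:
       rain_mm
city          
Cairo       95
Oslo       131
Tokyo      105
Then the value at row 'Oslo', column 'rain_mm': 131

131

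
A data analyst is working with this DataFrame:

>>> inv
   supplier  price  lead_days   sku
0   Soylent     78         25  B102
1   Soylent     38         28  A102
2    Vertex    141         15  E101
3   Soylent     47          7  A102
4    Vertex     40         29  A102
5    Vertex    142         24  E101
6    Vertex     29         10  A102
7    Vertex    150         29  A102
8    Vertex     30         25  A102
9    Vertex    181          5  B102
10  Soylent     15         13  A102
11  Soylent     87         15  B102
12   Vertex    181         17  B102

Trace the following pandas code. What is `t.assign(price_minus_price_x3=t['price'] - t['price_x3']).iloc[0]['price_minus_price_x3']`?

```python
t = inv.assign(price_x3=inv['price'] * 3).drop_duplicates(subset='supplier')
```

-156

add column price_x3 = inv['price'] * 3:
   supplier  price  lead_days   sku  price_x3
0   Soylent     78         25  B102       234
1   Soylent     38         28  A102       114
2    Vertex    141         15  E101       423
3   Soylent     47          7  A102       141
4    Vertex     40         29  A102       120
5    Vertex    142         24  E101       426
6    Vertex     29         10  A102        87
7    Vertex    150         29  A102       450
8    Vertex     30         25  A102        90
9    Vertex    181          5  B102       543
10  Soylent     15         13  A102        45
11  Soylent     87         15  B102       261
12   Vertex    181         17  B102       543
drop duplicate supplier (keep=first):
  supplier  price  lead_days   sku  price_x3
0  Soylent     78         25  B102       234
2   Vertex    141         15  E101       423
add column price_minus_price_x3 = t['price'] - t['price_x3']:
  supplier  price  lead_days   sku  price_x3  price_minus_price_x3
0  Soylent     78         25  B102       234                  -156
2   Vertex    141         15  E101       423                  -282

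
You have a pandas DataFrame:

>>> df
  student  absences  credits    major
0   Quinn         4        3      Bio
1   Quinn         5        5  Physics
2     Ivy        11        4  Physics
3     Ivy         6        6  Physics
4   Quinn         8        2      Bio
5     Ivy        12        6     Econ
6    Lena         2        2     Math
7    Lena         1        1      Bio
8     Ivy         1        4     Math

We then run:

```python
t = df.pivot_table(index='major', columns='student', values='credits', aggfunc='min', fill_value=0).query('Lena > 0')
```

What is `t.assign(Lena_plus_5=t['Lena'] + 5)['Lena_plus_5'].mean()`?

pivot: rows=major, cols=student, min(credits):
student  Ivy  Lena  Quinn
major                    
Bio        0     1      2
Econ       6     0      0
Math       4     2      0
Physics    4     0      5
filter rows where Lena > 0:
student  Ivy  Lena  Quinn
major                    
Bio        0     1      2
Math       4     2      0
add column Lena_plus_5 = t['Lena'] + 5:
student  Ivy  Lena  Quinn  Lena_plus_5
major                                 
Bio        0     1      2            6
Math       4     2      0            7

6.5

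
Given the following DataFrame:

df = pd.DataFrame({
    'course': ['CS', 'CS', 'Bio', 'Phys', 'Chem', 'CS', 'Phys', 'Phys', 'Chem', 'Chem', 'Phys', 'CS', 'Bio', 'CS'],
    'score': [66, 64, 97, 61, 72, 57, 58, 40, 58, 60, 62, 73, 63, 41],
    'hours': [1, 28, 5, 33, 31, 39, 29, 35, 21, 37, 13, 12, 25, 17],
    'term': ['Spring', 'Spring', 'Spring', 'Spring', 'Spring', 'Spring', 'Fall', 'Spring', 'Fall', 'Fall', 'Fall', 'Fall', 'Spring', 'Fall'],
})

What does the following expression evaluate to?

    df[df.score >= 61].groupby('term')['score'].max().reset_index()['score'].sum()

filter rows where score >= 61:
   course  score  hours    term
0      CS     66      1  Spring
1      CS     64     28  Spring
2     Bio     97      5  Spring
3    Phys     61     33  Spring
4    Chem     72     31  Spring
10   Phys     62     13    Fall
11     CS     73     12    Fall
12    Bio     63     25  Spring
group by term, max of score:
term
Fall      73
Spring    97
Name: score, dtype: int64
reset_index():
     term  score
0    Fall     73
1  Spring     97
Taking the sum of column 'score' gives 170.

170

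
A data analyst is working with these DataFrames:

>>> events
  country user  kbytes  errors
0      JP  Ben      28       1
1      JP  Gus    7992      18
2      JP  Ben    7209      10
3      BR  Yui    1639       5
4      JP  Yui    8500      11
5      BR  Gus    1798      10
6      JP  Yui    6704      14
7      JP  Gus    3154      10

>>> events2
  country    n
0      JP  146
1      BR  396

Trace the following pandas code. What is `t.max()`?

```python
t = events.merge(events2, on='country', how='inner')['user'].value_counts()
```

merge on 'country' (how='inner') → 8 rows:
  country user  kbytes  errors    n
0      JP  Ben      28       1  146
1      JP  Gus    7992      18  146
2      JP  Ben    7209      10  146
3      BR  Yui    1639       5  396
4      JP  Yui    8500      11  146
5      BR  Gus    1798      10  396
6      JP  Yui    6704      14  146
7      JP  Gus    3154      10  146
value_counts of user:
user
Gus    3
Yui    3
Ben    2
Name: count, dtype: int64

3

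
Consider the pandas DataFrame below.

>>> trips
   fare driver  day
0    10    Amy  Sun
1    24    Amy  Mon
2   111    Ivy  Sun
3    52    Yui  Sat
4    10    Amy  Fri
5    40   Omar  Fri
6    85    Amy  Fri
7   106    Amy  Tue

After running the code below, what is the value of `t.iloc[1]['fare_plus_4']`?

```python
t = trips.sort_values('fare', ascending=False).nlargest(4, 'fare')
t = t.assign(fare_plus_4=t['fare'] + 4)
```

110

sort by fare descending:
   fare driver  day
2   111    Ivy  Sun
7   106    Amy  Tue
6    85    Amy  Fri
3    52    Yui  Sat
5    40   Omar  Fri
1    24    Amy  Mon
0    10    Amy  Sun
4    10    Amy  Fri
take 4 rows with largest fare:
   fare driver  day
2   111    Ivy  Sun
7   106    Amy  Tue
6    85    Amy  Fri
3    52    Yui  Sat
add column fare_plus_4 = t['fare'] + 4:
   fare driver  day  fare_plus_4
2   111    Ivy  Sun          115
7   106    Amy  Tue          110
6    85    Amy  Fri           89
3    52    Yui  Sat           56
Then the value at position 1, column 'fare_plus_4': 110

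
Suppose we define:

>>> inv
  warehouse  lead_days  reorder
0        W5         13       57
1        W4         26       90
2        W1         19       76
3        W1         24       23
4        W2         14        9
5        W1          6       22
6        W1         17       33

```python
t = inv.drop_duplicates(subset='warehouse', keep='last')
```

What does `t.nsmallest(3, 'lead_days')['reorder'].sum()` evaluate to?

drop duplicate warehouse (keep=last):
  warehouse  lead_days  reorder
0        W5         13       57
1        W4         26       90
4        W2         14        9
6        W1         17       33
take 3 rows with smallest lead_days:
  warehouse  lead_days  reorder
0        W5         13       57
4        W2         14        9
6        W1         17       33

99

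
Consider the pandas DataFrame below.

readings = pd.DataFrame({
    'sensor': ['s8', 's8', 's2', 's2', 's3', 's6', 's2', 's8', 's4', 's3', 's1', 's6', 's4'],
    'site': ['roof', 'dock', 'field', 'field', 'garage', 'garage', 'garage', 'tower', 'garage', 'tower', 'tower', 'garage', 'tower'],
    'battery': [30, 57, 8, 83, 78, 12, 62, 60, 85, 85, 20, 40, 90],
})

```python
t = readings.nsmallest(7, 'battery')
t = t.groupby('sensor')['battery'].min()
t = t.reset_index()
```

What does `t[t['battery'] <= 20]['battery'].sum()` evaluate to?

take 7 rows with smallest battery:
   sensor    site  battery
2      s2   field        8
5      s6  garage       12
10     s1   tower       20
0      s8    roof       30
11     s6  garage       40
1      s8    dock       57
7      s8   tower       60
group by sensor, min of battery:
sensor
s1    20
s2     8
s6    12
s8    30
Name: battery, dtype: int64
reset_index():
  sensor  battery
0     s1       20
1     s2        8
2     s6       12
3     s8       30
filter rows where battery <= 20:
  sensor  battery
0     s1       20
1     s2        8
2     s6       12
Then the sum of column 'battery': 40

40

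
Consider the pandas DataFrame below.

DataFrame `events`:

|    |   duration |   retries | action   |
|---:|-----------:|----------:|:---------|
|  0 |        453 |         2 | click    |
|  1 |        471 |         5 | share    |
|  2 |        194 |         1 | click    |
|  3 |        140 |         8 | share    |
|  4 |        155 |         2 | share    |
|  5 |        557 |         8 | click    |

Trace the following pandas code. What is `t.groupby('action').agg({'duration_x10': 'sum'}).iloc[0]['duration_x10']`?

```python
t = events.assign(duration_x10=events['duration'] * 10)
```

add column duration_x10 = events['duration'] * 10:
   duration  retries action  duration_x10
0       453        2  click          4530
1       471        5  share          4710
2       194        1  click          1940
3       140        8  share          1400
4       155        2  share          1550
5       557        8  click          5570
group by action, sum of duration_x10:
        duration_x10
action              
click          12040
share           7660

12040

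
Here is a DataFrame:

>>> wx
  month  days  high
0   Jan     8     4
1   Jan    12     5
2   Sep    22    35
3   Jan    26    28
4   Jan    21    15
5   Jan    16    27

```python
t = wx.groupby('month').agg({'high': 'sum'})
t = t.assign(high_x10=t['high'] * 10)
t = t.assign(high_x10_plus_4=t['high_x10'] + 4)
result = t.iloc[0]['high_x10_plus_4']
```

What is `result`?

794

group by month, sum of high:
       high
month      
Jan      79
Sep      35
add column high_x10 = t['high'] * 10:
       high  high_x10
month                
Jan      79       790
Sep      35       350
add column high_x10_plus_4 = t['high_x10'] + 4:
       high  high_x10  high_x10_plus_4
month                                 
Jan      79       790              794
Sep      35       350              354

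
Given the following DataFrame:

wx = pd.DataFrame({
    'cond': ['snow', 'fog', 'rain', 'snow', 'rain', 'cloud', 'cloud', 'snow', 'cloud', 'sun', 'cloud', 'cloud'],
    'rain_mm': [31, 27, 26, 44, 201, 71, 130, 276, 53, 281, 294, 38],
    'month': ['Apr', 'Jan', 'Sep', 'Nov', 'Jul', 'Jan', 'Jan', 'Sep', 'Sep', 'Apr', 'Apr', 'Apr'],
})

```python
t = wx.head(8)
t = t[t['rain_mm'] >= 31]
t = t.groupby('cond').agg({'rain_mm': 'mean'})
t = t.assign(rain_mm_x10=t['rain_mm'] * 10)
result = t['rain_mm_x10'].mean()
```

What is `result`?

1395.0

take first 8 rows:
    cond  rain_mm month
0   snow       31   Apr
1    fog       27   Jan
2   rain       26   Sep
3   snow       44   Nov
4   rain      201   Jul
5  cloud       71   Jan
6  cloud      130   Jan
7   snow      276   Sep
filter rows where rain_mm >= 31:
    cond  rain_mm month
0   snow       31   Apr
3   snow       44   Nov
4   rain      201   Jul
5  cloud       71   Jan
6  cloud      130   Jan
7   snow      276   Sep
group by cond, mean of rain_mm:
       rain_mm
cond          
cloud    100.5
rain     201.0
snow     117.0
add column rain_mm_x10 = t['rain_mm'] * 10:
       rain_mm  rain_mm_x10
cond                       
cloud    100.5       1005.0
rain     201.0       2010.0
snow     117.0       1170.0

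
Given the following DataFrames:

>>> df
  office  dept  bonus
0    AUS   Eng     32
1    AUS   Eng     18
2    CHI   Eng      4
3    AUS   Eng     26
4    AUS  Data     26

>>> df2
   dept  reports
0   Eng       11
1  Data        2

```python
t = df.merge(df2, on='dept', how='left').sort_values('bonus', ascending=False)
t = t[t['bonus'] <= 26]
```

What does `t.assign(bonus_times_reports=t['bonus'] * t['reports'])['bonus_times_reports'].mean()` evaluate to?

merge on 'dept' (how='left') → 5 rows:
  office  dept  bonus  reports
0    AUS   Eng     32       11
1    AUS   Eng     18       11
2    CHI   Eng      4       11
3    AUS   Eng     26       11
4    AUS  Data     26        2
sort by bonus descending:
  office  dept  bonus  reports
0    AUS   Eng     32       11
3    AUS   Eng     26       11
4    AUS  Data     26        2
1    AUS   Eng     18       11
2    CHI   Eng      4       11
filter rows where bonus <= 26:
  office  dept  bonus  reports
3    AUS   Eng     26       11
4    AUS  Data     26        2
1    AUS   Eng     18       11
2    CHI   Eng      4       11
add column bonus_times_reports = t['bonus'] * t['reports']:
  office  dept  bonus  reports  bonus_times_reports
3    AUS   Eng     26       11                  286
4    AUS  Data     26        2                   52
1    AUS   Eng     18       11                  198
2    CHI   Eng      4       11                   44

145.0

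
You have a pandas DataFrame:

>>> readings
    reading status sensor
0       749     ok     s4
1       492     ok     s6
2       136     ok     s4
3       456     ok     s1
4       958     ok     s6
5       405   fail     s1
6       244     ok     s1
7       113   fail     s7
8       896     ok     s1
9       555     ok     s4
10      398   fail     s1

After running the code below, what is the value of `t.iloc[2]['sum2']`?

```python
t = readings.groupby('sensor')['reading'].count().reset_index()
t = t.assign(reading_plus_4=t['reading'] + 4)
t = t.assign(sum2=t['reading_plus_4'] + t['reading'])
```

group by sensor, count of reading:
sensor
s1    5
s4    3
s6    2
s7    1
Name: reading, dtype: int64
reset_index():
  sensor  reading
0     s1        5
1     s4        3
2     s6        2
3     s7        1
add column reading_plus_4 = t['reading'] + 4:
  sensor  reading  reading_plus_4
0     s1        5               9
1     s4        3               7
2     s6        2               6
3     s7        1               5
add column sum2 = t['reading_plus_4'] + t['reading']:
  sensor  reading  reading_plus_4  sum2
0     s1        5               9    14
1     s4        3               7    10
2     s6        2               6     8
3     s7        1               5     6
Reading off the value at position 2, column 'sum2', we get 8.

8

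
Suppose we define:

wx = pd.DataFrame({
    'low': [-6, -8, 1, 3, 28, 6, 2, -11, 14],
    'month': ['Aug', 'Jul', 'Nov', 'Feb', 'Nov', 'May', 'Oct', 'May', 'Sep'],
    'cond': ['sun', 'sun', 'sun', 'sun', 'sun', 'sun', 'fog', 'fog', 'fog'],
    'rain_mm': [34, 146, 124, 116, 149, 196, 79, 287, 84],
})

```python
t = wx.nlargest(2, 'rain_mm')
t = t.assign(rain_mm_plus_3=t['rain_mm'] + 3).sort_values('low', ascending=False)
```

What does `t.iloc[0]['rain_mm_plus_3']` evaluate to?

take 2 rows with largest rain_mm:
   low month cond  rain_mm
7  -11   May  fog      287
5    6   May  sun      196
add column rain_mm_plus_3 = t['rain_mm'] + 3:
   low month cond  rain_mm  rain_mm_plus_3
7  -11   May  fog      287             290
5    6   May  sun      196             199
sort by low descending:
   low month cond  rain_mm  rain_mm_plus_3
5    6   May  sun      196             199
7  -11   May  fog      287             290
Hence 199.

199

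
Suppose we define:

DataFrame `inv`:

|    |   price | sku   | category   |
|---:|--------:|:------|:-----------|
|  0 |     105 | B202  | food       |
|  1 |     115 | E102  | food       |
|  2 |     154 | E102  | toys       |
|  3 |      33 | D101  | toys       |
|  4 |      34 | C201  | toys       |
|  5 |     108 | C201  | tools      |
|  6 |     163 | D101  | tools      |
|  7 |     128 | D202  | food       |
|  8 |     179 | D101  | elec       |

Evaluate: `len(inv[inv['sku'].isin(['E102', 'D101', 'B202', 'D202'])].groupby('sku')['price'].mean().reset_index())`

4

filter rows where sku in ['E102', 'D101', 'B202', 'D202']:
   price   sku category
0    105  B202     food
1    115  E102     food
2    154  E102     toys
3     33  D101     toys
6    163  D101    tools
7    128  D202     food
8    179  D101     elec
group by sku, mean of price:
sku
B202    105.0
D101    125.0
D202    128.0
E102    134.5
Name: price, dtype: float64
reset_index():
    sku  price
0  B202  105.0
1  D101  125.0
2  D202  128.0
3  E102  134.5
The number of rows is 4.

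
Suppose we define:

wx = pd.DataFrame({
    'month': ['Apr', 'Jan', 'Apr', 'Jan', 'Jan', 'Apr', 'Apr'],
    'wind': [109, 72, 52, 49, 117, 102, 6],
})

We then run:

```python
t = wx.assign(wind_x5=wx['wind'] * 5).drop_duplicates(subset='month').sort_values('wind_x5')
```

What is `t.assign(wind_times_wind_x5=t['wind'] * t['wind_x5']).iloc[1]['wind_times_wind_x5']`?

59405

add column wind_x5 = wx['wind'] * 5:
  month  wind  wind_x5
0   Apr   109      545
1   Jan    72      360
2   Apr    52      260
3   Jan    49      245
4   Jan   117      585
5   Apr   102      510
6   Apr     6       30
drop duplicate month (keep=first):
  month  wind  wind_x5
0   Apr   109      545
1   Jan    72      360
sort by wind_x5:
  month  wind  wind_x5
1   Jan    72      360
0   Apr   109      545
add column wind_times_wind_x5 = t['wind'] * t['wind_x5']:
  month  wind  wind_x5  wind_times_wind_x5
1   Jan    72      360               25920
0   Apr   109      545               59405
Then the value at position 1, column 'wind_times_wind_x5': 59405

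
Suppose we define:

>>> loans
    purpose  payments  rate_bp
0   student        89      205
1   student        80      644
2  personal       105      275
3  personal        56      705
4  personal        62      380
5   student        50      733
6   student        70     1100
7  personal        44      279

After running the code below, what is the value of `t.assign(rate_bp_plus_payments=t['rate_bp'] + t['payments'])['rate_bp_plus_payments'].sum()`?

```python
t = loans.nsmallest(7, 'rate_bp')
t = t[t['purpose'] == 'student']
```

1801

take 7 rows with smallest rate_bp:
    purpose  payments  rate_bp
0   student        89      205
2  personal       105      275
7  personal        44      279
4  personal        62      380
1   student        80      644
3  personal        56      705
5   student        50      733
filter rows where purpose == 'student':
   purpose  payments  rate_bp
0  student        89      205
1  student        80      644
5  student        50      733
add column rate_bp_plus_payments = t['rate_bp'] + t['payments']:
   purpose  payments  rate_bp  rate_bp_plus_payments
0  student        89      205                    294
1  student        80      644                    724
5  student        50      733                    783
sum of column 'rate_bp_plus_payments' → 1801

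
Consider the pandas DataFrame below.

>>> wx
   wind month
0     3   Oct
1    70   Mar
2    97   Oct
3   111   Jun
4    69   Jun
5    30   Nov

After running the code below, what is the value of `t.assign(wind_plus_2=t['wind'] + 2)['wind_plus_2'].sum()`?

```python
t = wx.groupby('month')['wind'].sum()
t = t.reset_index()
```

group by month, sum of wind:
month
Jun    180
Mar     70
Nov     30
Oct    100
Name: wind, dtype: int64
reset_index():
  month  wind
0   Jun   180
1   Mar    70
2   Nov    30
3   Oct   100
add column wind_plus_2 = t['wind'] + 2:
  month  wind  wind_plus_2
0   Jun   180          182
1   Mar    70           72
2   Nov    30           32
3   Oct   100          102
So sum() = 388.

388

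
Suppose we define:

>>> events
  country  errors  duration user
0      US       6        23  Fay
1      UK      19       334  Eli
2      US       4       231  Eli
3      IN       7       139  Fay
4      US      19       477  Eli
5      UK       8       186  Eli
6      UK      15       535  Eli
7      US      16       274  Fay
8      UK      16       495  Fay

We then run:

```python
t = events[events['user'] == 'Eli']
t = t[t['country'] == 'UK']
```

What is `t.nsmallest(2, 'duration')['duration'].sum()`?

520

filter rows where user == 'Eli':
  country  errors  duration user
1      UK      19       334  Eli
2      US       4       231  Eli
4      US      19       477  Eli
5      UK       8       186  Eli
6      UK      15       535  Eli
filter rows where country == 'UK':
  country  errors  duration user
1      UK      19       334  Eli
5      UK       8       186  Eli
6      UK      15       535  Eli
take 2 rows with smallest duration:
  country  errors  duration user
5      UK       8       186  Eli
1      UK      19       334  Eli
The sum of column 'duration' is 520.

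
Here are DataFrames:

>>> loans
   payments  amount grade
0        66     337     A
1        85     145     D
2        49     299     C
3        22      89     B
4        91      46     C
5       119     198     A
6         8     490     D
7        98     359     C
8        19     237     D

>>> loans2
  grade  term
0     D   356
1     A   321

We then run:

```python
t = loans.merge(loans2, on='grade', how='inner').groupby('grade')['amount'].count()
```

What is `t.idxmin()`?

merge on 'grade' (how='inner') → 5 rows:
   payments  amount grade  term
0        66     337     A   321
1        85     145     D   356
2       119     198     A   321
3         8     490     D   356
4        19     237     D   356
group by grade, count of amount:
grade
A    2
D    3
Name: amount, dtype: int64

A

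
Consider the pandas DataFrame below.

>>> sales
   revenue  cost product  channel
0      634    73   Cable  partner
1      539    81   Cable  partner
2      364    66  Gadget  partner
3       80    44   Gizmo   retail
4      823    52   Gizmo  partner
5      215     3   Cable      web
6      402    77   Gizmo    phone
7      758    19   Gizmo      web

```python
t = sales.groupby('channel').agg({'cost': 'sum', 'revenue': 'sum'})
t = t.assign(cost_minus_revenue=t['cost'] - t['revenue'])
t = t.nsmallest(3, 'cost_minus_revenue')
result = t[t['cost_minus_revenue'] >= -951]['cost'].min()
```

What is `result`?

group by channel: sum(cost), sum(revenue):
         cost  revenue
channel               
partner   272     2360
phone      77      402
retail     44       80
web        22      973
add column cost_minus_revenue = t['cost'] - t['revenue']:
         cost  revenue  cost_minus_revenue
channel                                   
partner   272     2360               -2088
phone      77      402                -325
retail     44       80                 -36
web        22      973                -951
take 3 rows with smallest cost_minus_revenue:
         cost  revenue  cost_minus_revenue
channel                                   
partner   272     2360               -2088
web        22      973                -951
phone      77      402                -325
filter rows where cost_minus_revenue >= -951:
         cost  revenue  cost_minus_revenue
channel                                   
web        22      973                -951
phone      77      402                -325
So min() = 22.

22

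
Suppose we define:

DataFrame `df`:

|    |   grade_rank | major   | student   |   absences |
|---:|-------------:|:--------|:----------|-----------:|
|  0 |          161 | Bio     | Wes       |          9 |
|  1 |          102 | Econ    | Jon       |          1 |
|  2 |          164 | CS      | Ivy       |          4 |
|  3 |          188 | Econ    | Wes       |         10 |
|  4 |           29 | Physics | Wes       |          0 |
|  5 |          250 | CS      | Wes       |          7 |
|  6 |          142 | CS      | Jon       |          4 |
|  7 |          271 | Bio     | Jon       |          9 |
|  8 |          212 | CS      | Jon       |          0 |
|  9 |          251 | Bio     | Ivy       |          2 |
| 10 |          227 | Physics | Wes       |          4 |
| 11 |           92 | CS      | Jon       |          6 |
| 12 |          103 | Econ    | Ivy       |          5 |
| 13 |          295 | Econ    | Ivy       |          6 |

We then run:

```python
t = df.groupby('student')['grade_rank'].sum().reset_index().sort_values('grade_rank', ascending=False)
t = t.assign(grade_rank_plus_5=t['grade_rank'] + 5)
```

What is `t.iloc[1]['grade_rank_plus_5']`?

group by student, sum of grade_rank:
student
Ivy    813
Jon    819
Wes    855
Name: grade_rank, dtype: int64
reset_index():
  student  grade_rank
0     Ivy         813
1     Jon         819
2     Wes         855
sort by grade_rank descending:
  student  grade_rank
2     Wes         855
1     Jon         819
0     Ivy         813
add column grade_rank_plus_5 = t['grade_rank'] + 5:
  student  grade_rank  grade_rank_plus_5
2     Wes         855                860
1     Jon         819                824
0     Ivy         813                818
Then the value at position 1, column 'grade_rank_plus_5': 824

824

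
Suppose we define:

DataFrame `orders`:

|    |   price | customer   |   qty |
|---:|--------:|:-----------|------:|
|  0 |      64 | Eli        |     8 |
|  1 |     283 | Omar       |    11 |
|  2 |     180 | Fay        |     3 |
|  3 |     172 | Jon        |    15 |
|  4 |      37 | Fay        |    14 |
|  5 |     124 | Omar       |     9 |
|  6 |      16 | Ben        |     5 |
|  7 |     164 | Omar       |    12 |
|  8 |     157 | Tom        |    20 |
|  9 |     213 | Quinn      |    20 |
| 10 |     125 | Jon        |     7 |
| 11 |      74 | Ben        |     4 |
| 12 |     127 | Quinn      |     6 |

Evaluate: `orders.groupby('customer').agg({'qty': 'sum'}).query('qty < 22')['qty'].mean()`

13.5

group by customer, sum of qty:
          qty
customer     
Ben         9
Eli         8
Fay        17
Jon        22
Omar       32
Quinn      26
Tom        20
filter rows where qty < 22:
          qty
customer     
Ben         9
Eli         8
Fay        17
Tom        20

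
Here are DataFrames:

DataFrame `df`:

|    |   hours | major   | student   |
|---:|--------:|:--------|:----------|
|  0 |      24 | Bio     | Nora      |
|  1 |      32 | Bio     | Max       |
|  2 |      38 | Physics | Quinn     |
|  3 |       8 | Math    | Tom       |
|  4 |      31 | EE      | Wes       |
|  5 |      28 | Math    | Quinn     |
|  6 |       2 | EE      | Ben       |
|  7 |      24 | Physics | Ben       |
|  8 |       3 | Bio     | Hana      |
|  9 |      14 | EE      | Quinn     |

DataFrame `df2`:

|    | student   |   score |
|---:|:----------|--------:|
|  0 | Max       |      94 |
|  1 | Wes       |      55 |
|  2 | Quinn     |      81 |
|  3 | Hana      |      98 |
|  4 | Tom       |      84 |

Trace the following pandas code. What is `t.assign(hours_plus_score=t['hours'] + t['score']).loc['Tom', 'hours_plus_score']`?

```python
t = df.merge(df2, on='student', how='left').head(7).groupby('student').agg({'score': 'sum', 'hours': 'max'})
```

92.0

merge on 'student' (how='left') → 10 rows:
   hours    major student  score
0     24      Bio    Nora    NaN
1     32      Bio     Max   94.0
2     38  Physics   Quinn   81.0
3      8     Math     Tom   84.0
4     31       EE     Wes   55.0
5     28     Math   Quinn   81.0
6      2       EE     Ben    NaN
7     24  Physics     Ben    NaN
8      3      Bio    Hana   98.0
9     14       EE   Quinn   81.0
take first 7 rows:
   hours    major student  score
0     24      Bio    Nora    NaN
1     32      Bio     Max   94.0
2     38  Physics   Quinn   81.0
3      8     Math     Tom   84.0
4     31       EE     Wes   55.0
5     28     Math   Quinn   81.0
6      2       EE     Ben    NaN
group by student: sum(score), max(hours):
         score  hours
student              
Ben        0.0      2
Max       94.0     32
Nora       0.0     24
Quinn    162.0     38
Tom       84.0      8
Wes       55.0     31
add column hours_plus_score = t['hours'] + t['score']:
         score  hours  hours_plus_score
student                                
Ben        0.0      2               2.0
Max       94.0     32             126.0
Nora       0.0     24              24.0
Quinn    162.0     38             200.0
Tom       84.0      8              92.0
Wes       55.0     31              86.0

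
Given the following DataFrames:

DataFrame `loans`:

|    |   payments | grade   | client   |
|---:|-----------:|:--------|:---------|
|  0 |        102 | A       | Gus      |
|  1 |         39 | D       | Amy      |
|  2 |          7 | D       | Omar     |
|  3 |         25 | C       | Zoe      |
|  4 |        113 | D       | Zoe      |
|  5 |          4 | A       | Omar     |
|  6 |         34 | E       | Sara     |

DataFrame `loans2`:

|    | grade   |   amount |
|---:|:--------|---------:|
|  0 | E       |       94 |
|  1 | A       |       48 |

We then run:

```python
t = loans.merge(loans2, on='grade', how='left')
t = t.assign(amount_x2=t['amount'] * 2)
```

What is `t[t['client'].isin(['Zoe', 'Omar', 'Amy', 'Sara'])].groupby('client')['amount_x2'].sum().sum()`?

284.0

merge on 'grade' (how='left') → 7 rows:
   payments grade client  amount
0       102     A    Gus    48.0
1        39     D    Amy     NaN
2         7     D   Omar     NaN
3        25     C    Zoe     NaN
4       113     D    Zoe     NaN
5         4     A   Omar    48.0
6        34     E   Sara    94.0
add column amount_x2 = t['amount'] * 2:
   payments grade client  amount  amount_x2
0       102     A    Gus    48.0       96.0
1        39     D    Amy     NaN        NaN
2         7     D   Omar     NaN        NaN
3        25     C    Zoe     NaN        NaN
4       113     D    Zoe     NaN        NaN
5         4     A   Omar    48.0       96.0
6        34     E   Sara    94.0      188.0
filter rows where client in ['Zoe', 'Omar', 'Amy', 'Sara']:
   payments grade client  amount  amount_x2
1        39     D    Amy     NaN        NaN
2         7     D   Omar     NaN        NaN
3        25     C    Zoe     NaN        NaN
4       113     D    Zoe     NaN        NaN
5         4     A   Omar    48.0       96.0
6        34     E   Sara    94.0      188.0
group by client, sum of amount_x2:
client
Amy       0.0
Omar     96.0
Sara    188.0
Zoe       0.0
Name: amount_x2, dtype: float64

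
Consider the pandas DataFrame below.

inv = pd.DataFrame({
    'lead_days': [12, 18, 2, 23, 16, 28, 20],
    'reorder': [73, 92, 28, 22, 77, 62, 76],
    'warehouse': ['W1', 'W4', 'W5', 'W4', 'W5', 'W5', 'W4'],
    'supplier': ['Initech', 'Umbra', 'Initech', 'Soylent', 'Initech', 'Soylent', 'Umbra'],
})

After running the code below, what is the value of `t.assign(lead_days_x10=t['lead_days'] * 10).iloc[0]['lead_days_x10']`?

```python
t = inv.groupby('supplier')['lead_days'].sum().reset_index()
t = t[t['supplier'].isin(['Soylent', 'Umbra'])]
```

510

group by supplier, sum of lead_days:
supplier
Initech    30
Soylent    51
Umbra      38
Name: lead_days, dtype: int64
reset_index():
  supplier  lead_days
0  Initech         30
1  Soylent         51
2    Umbra         38
filter rows where supplier in ['Soylent', 'Umbra']:
  supplier  lead_days
1  Soylent         51
2    Umbra         38
add column lead_days_x10 = t['lead_days'] * 10:
  supplier  lead_days  lead_days_x10
1  Soylent         51            510
2    Umbra         38            380
Then the value at position 0, column 'lead_days_x10': 510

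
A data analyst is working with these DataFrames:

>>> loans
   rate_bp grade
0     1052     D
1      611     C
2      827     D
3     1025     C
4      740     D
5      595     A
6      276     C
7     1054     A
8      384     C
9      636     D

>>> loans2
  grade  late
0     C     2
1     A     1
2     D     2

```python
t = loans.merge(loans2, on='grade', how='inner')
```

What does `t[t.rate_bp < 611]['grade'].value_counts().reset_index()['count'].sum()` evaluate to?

3

merge on 'grade' (how='inner') → 10 rows:
   rate_bp grade  late
0     1052     D     2
1      611     C     2
2      827     D     2
3     1025     C     2
4      740     D     2
5      595     A     1
6      276     C     2
7     1054     A     1
8      384     C     2
9      636     D     2
filter rows where rate_bp < 611:
   rate_bp grade  late
5      595     A     1
6      276     C     2
8      384     C     2
value_counts of grade:
grade
C    2
A    1
Name: count, dtype: int64
reset_index():
  grade  count
0     C      2
1     A      1
sum of column 'count' → 3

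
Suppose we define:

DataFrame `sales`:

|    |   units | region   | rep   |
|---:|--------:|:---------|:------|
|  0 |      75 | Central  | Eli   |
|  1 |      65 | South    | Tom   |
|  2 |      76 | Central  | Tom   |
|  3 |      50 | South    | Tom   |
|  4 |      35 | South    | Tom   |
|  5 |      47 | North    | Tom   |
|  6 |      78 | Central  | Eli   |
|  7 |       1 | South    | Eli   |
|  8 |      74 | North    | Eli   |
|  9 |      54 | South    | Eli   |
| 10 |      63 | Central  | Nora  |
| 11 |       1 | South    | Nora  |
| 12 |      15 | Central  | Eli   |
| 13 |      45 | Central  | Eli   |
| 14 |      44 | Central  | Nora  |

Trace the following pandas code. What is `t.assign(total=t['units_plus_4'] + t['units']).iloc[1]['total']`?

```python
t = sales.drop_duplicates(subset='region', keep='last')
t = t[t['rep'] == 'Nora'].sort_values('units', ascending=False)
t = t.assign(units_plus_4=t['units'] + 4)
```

drop duplicate region (keep=last):
    units   region   rep
8      74    North   Eli
11      1    South  Nora
14     44  Central  Nora
filter rows where rep == 'Nora':
    units   region   rep
11      1    South  Nora
14     44  Central  Nora
sort by units descending:
    units   region   rep
14     44  Central  Nora
11      1    South  Nora
add column units_plus_4 = t['units'] + 4:
    units   region   rep  units_plus_4
14     44  Central  Nora            48
11      1    South  Nora             5
add column total = t['units_plus_4'] + t['units']:
    units   region   rep  units_plus_4  total
14     44  Central  Nora            48     92
11      1    South  Nora             5      6
value at position 1, column 'total' → 6

6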